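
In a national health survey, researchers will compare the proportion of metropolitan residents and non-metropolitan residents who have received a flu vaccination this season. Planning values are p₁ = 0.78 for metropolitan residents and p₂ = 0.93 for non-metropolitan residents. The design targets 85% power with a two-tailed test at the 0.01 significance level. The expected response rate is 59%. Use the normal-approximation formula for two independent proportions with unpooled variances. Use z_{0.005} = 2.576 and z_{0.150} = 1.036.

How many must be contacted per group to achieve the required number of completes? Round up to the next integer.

n = 233 per group

n = (z_{α/2} + z_β)² · [p₁(1−p₁) + p₂(1−p₂)] / (p₁ − p₂)²
  = (2.576 + 1.036)² · (0.78·0.22 + 0.93·0.07) / (-0.15)²
  = (3.612)² · (0.1716 + 0.0651) / 0.0225
  = 13.0465 · 0.2367 / 0.0225
  = 137.25
Adjust for 59% response: 137.25 / 0.59 = 232.63.
Round up → n = 233 per group.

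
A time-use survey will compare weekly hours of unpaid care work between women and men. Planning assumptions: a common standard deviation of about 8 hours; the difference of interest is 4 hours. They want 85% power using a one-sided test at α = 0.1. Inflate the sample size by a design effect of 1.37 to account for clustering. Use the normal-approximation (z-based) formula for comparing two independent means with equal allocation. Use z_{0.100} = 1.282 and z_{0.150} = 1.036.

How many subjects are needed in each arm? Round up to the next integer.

n = 59 per group

n = (z_α + z_β)² · (σ₁² + σ₂²) / δ²
  = (1.282 + 1.036)² · (2·8² = 128) / 4²
  = 5.3731 · 128 / 16
  = 42.98
Design effect: 1.37 × 42.98 = 58.89.
Round up → n = 59 per group.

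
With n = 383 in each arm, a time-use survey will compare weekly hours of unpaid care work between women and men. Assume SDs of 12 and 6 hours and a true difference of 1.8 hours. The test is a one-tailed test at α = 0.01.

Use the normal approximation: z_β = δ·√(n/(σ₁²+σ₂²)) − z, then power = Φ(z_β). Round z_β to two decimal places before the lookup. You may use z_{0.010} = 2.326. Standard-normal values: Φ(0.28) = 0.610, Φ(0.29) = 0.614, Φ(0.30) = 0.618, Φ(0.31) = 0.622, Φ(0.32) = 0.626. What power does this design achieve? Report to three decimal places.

Power ≈ 0.618

z_β = δ·√(n/(σ₁²+σ₂²)) − z_α
    = 1.8 · √(383/180) − 2.326
    = 1.8 · 1.45869 − 2.326
    = 2.6256 − 2.326 = 0.2996 → 0.30
Power = Φ(0.30) = 0.618.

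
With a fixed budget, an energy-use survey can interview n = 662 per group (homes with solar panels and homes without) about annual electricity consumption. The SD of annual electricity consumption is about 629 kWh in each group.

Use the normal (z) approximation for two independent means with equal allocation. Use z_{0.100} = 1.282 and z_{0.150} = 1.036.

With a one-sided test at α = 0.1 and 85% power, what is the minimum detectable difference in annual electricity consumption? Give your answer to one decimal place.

Minimum detectable difference ≈ 80.1 kWh

δ = (z_α + z_β) · √((σ₁²+σ₂²)/n)
  = (1.282 + 1.036) · √(791282/662)
  = 2.318 · √1195.3
  = 2.318 · 34.5730
  = 80.1401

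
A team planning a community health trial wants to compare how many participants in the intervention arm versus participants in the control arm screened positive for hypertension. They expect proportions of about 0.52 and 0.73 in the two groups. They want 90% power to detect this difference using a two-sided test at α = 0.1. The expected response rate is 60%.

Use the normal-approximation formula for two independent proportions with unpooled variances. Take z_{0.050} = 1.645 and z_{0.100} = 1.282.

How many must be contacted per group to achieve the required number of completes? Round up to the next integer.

n = 145 per group

n = (z_{α/2} + z_β)² · [p₁(1−p₁) + p₂(1−p₂)] / (p₁ − p₂)²
  = (1.645 + 1.282)² · (0.52·0.48 + 0.73·0.27) / (-0.21)²
  = (2.927)² · (0.2496 + 0.1971) / 0.0441
  = 8.5673 · 0.4467 / 0.0441
  = 86.78
Adjust for 60% response: 86.78 / 0.60 = 144.63.
Round up → n = 145 per group.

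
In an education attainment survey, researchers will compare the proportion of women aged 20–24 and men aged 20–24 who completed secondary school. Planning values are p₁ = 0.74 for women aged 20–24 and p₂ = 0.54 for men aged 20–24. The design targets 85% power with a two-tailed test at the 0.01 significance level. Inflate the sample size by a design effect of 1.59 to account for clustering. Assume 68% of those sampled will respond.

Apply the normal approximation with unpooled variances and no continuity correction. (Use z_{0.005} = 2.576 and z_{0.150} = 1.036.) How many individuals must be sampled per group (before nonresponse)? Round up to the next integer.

n = (z_{α/2} + z_β)² · [p₁(1−p₁) + p₂(1−p₂)] / (p₁ − p₂)²
  = (2.576 + 1.036)² · (0.74·0.26 + 0.54·0.46) / (0.20)²
  = (3.612)² · (0.1924 + 0.2484) / 0.0400
  = 13.0465 · 0.4408 / 0.0400
  = 143.77
Design effect: 1.59 × 143.77 = 228.60.
Adjust for 68% response: 228.60 / 0.68 = 336.17.
Round up → n = 337 per group.

n = 337 per group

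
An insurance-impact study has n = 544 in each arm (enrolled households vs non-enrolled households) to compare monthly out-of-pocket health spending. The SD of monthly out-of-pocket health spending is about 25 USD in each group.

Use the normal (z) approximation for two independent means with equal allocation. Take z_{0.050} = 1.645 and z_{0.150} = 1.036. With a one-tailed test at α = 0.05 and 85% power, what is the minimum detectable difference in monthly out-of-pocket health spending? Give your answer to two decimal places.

δ = (z_α + z_β) · √((σ₁²+σ₂²)/n)
  = (1.645 + 1.036) · √(1250/544)
  = 2.681 · √2.2978
  = 2.681 · 1.5158
  = 4.0640

Minimum detectable difference ≈ 4.06 USD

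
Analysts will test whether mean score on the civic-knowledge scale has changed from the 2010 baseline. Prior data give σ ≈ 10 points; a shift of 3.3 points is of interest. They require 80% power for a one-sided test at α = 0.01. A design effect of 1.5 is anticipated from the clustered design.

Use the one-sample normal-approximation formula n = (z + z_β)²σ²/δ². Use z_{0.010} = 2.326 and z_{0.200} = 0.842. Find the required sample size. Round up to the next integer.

n = 139

n = (z_α + z_β)² · σ² / δ²
  = (2.326 + 0.842)² · 10² / 3.3²
  = 10.0362 · 100 / 10.89
  = 92.16
Design effect: 1.5 × 92.16 = 138.24.
Round up → n = 139.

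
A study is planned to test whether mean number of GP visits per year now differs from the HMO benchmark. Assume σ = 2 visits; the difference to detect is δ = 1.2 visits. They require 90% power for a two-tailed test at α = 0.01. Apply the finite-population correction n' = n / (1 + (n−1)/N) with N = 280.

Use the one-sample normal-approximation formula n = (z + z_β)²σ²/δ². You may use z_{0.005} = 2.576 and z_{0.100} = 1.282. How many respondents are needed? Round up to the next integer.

n = (z_{α/2} + z_β)² · σ² / δ²
  = (2.576 + 1.282)² · 2² / 1.2²
  = 14.8842 · 4 / 1.44
  = 41.34
Finite-population correction (N = 280): 41.34 / (1 + (41.34 − 1)/280) = 36.14.
Round up → n = 37.

n = 37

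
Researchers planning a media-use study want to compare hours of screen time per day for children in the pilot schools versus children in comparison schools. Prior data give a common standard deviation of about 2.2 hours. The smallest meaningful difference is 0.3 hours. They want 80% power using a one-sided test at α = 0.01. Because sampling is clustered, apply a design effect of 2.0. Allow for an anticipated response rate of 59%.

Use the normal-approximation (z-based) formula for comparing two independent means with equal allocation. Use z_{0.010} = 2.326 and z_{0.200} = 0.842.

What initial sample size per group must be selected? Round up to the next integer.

n = (z_α + z_β)² · (σ₁² + σ₂²) / δ²
  = (2.326 + 0.842)² · (2·2.2² = 9.68) / 0.3²
  = 10.0362 · 9.68 / 0.09
  = 1079.45
Design effect: 2.0 × 1079.45 = 2158.90.
Adjust for 59% response: 2158.90 / 0.59 = 3659.16.
Round up → n = 3660 per group.

n = 3660 per group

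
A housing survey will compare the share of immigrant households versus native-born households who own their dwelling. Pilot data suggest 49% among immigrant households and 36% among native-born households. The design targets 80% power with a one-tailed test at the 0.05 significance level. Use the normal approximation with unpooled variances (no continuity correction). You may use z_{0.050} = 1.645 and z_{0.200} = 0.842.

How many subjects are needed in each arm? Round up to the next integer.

n = (z_α + z_β)² · [p₁(1−p₁) + p₂(1−p₂)] / (p₁ − p₂)²
  = (1.645 + 0.842)² · (0.49·0.51 + 0.36·0.64) / (0.13)²
  = (2.487)² · (0.2499 + 0.2304) / 0.0169
  = 6.1852 · 0.4803 / 0.0169
  = 175.78
Round up → n = 176 per group.

n = 176 per group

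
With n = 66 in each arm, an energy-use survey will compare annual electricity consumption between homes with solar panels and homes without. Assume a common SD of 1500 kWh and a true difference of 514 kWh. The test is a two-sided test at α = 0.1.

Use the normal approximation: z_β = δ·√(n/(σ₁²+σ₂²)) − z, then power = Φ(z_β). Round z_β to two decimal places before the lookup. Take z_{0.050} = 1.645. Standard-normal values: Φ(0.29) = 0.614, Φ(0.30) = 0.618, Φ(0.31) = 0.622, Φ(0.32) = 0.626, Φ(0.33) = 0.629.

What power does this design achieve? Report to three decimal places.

z_β = δ·√(n/(σ₁²+σ₂²)) − z_{α/2}
    = 514 · √(66/4500000) − 1.645
    = 514 · 0.00383 − 1.645
    = 1.9685 − 1.645 = 0.3235 → 0.32
Power = Φ(0.32) = 0.626.

Power ≈ 0.626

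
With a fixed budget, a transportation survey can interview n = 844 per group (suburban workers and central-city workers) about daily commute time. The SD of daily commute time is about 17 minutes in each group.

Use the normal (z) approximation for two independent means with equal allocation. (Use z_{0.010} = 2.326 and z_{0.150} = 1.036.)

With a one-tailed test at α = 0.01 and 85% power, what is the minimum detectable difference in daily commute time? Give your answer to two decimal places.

δ = (z_α + z_β) · √((σ₁²+σ₂²)/n)
  = (2.326 + 1.036) · √(578/844)
  = 3.362 · √0.68483
  = 3.362 · 0.8275
  = 2.7822

Minimum detectable difference ≈ 2.78 minutes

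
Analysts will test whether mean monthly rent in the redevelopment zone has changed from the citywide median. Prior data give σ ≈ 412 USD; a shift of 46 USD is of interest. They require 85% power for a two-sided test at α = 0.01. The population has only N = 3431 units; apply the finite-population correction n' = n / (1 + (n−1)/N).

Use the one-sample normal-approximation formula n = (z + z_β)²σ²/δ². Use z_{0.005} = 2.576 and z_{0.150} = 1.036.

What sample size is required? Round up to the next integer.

n = (z_{α/2} + z_β)² · σ² / δ²
  = (2.576 + 1.036)² · 412² / 46²
  = 13.0465 · 169744 / 2116
  = 1046.58
Finite-population correction (N = 3431): 1046.58 / (1 + (1046.58 − 1)/3431) = 802.14.
Round up → n = 803.

n = 803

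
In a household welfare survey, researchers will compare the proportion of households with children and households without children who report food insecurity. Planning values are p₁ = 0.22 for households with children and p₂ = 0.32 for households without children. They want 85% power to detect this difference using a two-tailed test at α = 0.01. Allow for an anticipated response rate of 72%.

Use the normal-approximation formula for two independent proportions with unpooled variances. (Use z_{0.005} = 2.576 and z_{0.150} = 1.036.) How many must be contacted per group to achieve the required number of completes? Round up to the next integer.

n = 706 per group

n = (z_{α/2} + z_β)² · [p₁(1−p₁) + p₂(1−p₂)] / (p₁ − p₂)²
  = (2.576 + 1.036)² · (0.22·0.78 + 0.32·0.68) / (-0.10)²
  = (3.612)² · (0.1716 + 0.2176) / 0.0100
  = 13.0465 · 0.3892 / 0.0100
  = 507.77
Adjust for 72% response: 507.77 / 0.72 = 705.24.
Round up → n = 706 per group.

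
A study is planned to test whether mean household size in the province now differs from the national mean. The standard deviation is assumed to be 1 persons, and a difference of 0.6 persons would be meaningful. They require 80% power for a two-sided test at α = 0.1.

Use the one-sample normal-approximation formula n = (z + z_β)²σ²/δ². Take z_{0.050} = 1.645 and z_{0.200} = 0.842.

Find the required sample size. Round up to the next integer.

n = 18

n = (z_{α/2} + z_β)² · σ² / δ²
  = (1.645 + 0.842)² · 1² / 0.6²
  = 6.1852 · 1 / 0.36
  = 17.18
Round up → n = 18.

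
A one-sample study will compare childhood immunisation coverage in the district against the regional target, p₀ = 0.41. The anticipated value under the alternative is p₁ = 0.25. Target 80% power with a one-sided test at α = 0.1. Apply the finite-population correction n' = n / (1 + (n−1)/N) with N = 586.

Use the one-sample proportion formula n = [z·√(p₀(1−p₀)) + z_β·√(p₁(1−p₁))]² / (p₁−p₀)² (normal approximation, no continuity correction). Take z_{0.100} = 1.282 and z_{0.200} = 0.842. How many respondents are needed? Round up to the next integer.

n = 37

n = [z_α·√(p₀q₀) + z_β·√(p₁q₁)]² / (p₁ − p₀)²
  = [1.282·√(0.41·0.59) + 0.842·√(0.25·0.75)]² / (-0.16)²
  = [1.282·0.4918 + 0.842·0.4330]² / 0.0256
  = [0.9951]² / 0.0256
  = 38.68
Finite-population correction (N = 586): 38.68 / (1 + (38.68 − 1)/586) = 36.35.
Round up → n = 37.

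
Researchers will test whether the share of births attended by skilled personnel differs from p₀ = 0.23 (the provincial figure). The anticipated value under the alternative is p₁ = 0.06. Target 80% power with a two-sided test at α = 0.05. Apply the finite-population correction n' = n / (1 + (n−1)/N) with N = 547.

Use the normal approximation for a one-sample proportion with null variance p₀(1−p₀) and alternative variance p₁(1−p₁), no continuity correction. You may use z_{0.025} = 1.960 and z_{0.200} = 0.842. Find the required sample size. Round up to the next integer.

n = 35

n = [z_{α/2}·√(p₀q₀) + z_β·√(p₁q₁)]² / (p₁ − p₀)²
  = [1.960·√(0.23·0.77) + 0.842·√(0.06·0.94)]² / (-0.17)²
  = [1.960·0.4208 + 0.842·0.2375]² / 0.0289
  = [1.0248]² / 0.0289
  = 36.34
Finite-population correction (N = 547): 36.34 / (1 + (36.34 − 1)/547) = 34.13.
Round up → n = 35.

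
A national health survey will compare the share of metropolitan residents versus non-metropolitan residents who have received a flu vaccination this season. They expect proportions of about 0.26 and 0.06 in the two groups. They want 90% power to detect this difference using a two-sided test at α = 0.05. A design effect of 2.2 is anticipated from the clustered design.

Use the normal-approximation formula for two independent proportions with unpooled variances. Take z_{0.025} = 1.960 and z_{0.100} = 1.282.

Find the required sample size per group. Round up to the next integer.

n = (z_{α/2} + z_β)² · [p₁(1−p₁) + p₂(1−p₂)] / (p₁ − p₂)²
  = (1.960 + 1.282)² · (0.26·0.74 + 0.06·0.94) / (0.20)²
  = (3.242)² · (0.1924 + 0.0564) / 0.0400
  = 10.5106 · 0.2488 / 0.0400
  = 65.38
Design effect: 2.2 × 65.38 = 143.83.
Round up → n = 144 per group.

n = 144 per group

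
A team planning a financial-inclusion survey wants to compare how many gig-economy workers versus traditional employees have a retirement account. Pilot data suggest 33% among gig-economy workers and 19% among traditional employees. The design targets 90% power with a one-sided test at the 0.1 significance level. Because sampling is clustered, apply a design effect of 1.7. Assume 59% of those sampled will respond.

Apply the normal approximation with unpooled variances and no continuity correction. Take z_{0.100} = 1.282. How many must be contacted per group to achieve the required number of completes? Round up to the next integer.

n = (z_α + z_β)² · [p₁(1−p₁) + p₂(1−p₂)] / (p₁ − p₂)²
  = (1.282 + 1.282)² · (0.33·0.67 + 0.19·0.81) / (0.14)²
  = (2.564)² · (0.2211 + 0.1539) / 0.0196
  = 6.5741 · 0.3750 / 0.0196
  = 125.78
Design effect: 1.7 × 125.78 = 213.83.
Adjust for 59% response: 213.83 / 0.59 = 362.42.
Round up → n = 363 per group.

n = 363 per group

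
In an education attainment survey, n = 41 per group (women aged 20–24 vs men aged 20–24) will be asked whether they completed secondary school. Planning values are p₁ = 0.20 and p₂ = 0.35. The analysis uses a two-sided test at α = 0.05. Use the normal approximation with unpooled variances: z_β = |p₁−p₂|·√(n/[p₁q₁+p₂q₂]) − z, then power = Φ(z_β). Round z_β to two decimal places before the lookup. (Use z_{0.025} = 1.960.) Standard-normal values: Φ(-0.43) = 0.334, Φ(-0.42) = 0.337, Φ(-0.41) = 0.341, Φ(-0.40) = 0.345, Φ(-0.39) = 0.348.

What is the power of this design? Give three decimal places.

z_β = |p₁−p₂|·√(n/[p₁q₁+p₂q₂]) − z_{α/2}
    = 0.15 · √(41/0.3875) − 1.960
    = 0.15 · 10.2862 − 1.960
    = 1.5429 − 1.960 = -0.4171 → -0.42
Power = Φ(-0.42) = 0.337.

Power ≈ 0.337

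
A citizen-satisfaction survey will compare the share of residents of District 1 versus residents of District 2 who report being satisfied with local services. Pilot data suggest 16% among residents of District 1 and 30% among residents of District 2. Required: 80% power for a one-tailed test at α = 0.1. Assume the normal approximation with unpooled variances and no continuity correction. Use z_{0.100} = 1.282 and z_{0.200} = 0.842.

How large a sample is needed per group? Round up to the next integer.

n = (z_α + z_β)² · [p₁(1−p₁) + p₂(1−p₂)] / (p₁ − p₂)²
  = (1.282 + 0.842)² · (0.16·0.84 + 0.30·0.70) / (-0.14)²
  = (2.124)² · (0.1344 + 0.2100) / 0.0196
  = 4.5114 · 0.3444 / 0.0196
  = 79.27
Round up → n = 80 per group.

n = 80 per group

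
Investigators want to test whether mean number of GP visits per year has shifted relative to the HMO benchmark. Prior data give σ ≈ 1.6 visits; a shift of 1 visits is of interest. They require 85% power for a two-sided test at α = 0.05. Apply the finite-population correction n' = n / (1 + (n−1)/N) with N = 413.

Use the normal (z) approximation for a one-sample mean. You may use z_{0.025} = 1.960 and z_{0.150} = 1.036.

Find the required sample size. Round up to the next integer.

n = (z_{α/2} + z_β)² · σ² / δ²
  = (1.960 + 1.036)² · 1.6² / 1²
  = 8.9760 · 2.56 / 1
  = 22.98
Finite-population correction (N = 413): 22.98 / (1 + (22.98 − 1)/413) = 21.82.
Round up → n = 22.

n = 22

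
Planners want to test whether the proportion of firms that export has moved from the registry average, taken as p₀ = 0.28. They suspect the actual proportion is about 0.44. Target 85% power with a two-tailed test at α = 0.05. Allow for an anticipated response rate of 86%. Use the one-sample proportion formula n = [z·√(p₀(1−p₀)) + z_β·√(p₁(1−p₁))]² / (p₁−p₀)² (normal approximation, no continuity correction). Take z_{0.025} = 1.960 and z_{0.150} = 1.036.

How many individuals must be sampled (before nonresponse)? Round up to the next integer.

n = 89

n = [z_{α/2}·√(p₀q₀) + z_β·√(p₁q₁)]² / (p₁ − p₀)²
  = [1.960·√(0.28·0.72) + 1.036·√(0.44·0.56)]² / (0.16)²
  = [1.960·0.4490 + 1.036·0.4964]² / 0.0256
  = [1.3943]² / 0.0256
  = 75.94
Adjust for 86% response: 75.94 / 0.86 = 88.30.
Round up → n = 89.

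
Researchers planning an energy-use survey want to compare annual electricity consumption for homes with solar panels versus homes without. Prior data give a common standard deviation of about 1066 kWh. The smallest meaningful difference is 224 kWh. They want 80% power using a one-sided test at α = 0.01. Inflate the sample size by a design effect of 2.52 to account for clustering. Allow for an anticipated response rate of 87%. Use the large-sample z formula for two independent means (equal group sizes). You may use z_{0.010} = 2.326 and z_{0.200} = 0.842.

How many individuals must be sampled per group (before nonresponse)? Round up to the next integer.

n = (z_α + z_β)² · (σ₁² + σ₂²) / δ²
  = (2.326 + 0.842)² · (2·1066² = 2272712) / 224²
  = 10.0362 · 2272712 / 50176
  = 454.59
Design effect: 2.52 × 454.59 = 1145.56.
Adjust for 87% response: 1145.56 / 0.87 = 1316.74.
Round up → n = 1317 per group.

n = 1317 per group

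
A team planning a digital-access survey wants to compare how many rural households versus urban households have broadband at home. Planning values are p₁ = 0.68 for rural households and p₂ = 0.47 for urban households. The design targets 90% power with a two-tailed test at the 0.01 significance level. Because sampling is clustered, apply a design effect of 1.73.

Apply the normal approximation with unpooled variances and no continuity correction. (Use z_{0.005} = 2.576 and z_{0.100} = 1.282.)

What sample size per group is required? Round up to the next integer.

n = 273 per group

n = (z_{α/2} + z_β)² · [p₁(1−p₁) + p₂(1−p₂)] / (p₁ − p₂)²
  = (2.576 + 1.282)² · (0.68·0.32 + 0.47·0.53) / (0.21)²
  = (3.858)² · (0.2176 + 0.2491) / 0.0441
  = 14.8842 · 0.4667 / 0.0441
  = 157.52
Design effect: 1.73 × 157.52 = 272.50.
Round up → n = 273 per group.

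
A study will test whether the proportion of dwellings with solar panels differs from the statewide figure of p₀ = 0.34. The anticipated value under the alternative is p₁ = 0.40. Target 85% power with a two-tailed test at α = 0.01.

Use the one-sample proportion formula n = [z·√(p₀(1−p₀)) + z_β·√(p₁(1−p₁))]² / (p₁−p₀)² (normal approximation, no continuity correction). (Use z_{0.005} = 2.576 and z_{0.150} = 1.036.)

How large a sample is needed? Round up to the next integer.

n = [z_{α/2}·√(p₀q₀) + z_β·√(p₁q₁)]² / (p₁ − p₀)²
  = [2.576·√(0.34·0.66) + 1.036·√(0.40·0.60)]² / (0.06)²
  = [2.576·0.4737 + 1.036·0.4899]² / 0.0036
  = [1.7278]² / 0.0036
  = 829.26
Round up → n = 830.

n = 830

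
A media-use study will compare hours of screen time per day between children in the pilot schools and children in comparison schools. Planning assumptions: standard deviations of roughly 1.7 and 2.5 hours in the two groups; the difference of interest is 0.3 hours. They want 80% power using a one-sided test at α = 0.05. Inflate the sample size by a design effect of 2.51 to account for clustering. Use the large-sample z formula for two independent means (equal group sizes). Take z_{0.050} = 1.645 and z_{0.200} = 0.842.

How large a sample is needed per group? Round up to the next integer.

n = 1577 per group

n = (z_α + z_β)² · (σ₁² + σ₂²) / δ²
  = (1.645 + 0.842)² · (1.7² + 2.5² = 9.14) / 0.3²
  = 6.1852 · 9.14 / 0.09
  = 628.14
Design effect: 2.51 × 628.14 = 1576.63.
Round up → n = 1577 per group.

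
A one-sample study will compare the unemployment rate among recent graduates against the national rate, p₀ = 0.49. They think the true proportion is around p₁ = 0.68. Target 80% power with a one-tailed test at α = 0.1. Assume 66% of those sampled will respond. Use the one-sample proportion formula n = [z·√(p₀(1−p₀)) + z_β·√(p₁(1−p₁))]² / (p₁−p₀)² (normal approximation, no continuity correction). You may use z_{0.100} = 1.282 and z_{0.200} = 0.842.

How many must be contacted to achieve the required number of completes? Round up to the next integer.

n = 45

n = [z_α·√(p₀q₀) + z_β·√(p₁q₁)]² / (p₁ − p₀)²
  = [1.282·√(0.49·0.51) + 0.842·√(0.68·0.32)]² / (0.19)²
  = [1.282·0.4999 + 0.842·0.4665]² / 0.0361
  = [1.0336]² / 0.0361
  = 29.60
Adjust for 66% response: 29.60 / 0.66 = 44.84.
Round up → n = 45.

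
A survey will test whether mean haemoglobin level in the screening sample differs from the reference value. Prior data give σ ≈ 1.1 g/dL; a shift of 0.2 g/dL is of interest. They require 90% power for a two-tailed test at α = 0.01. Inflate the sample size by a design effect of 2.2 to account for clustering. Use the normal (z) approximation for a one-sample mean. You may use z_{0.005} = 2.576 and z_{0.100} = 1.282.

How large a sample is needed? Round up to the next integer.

n = (z_{α/2} + z_β)² · σ² / δ²
  = (2.576 + 1.282)² · 1.1² / 0.2²
  = 14.8842 · 1.21 / 0.04
  = 450.25
Design effect: 2.2 × 450.25 = 990.54.
Round up → n = 991.

n = 991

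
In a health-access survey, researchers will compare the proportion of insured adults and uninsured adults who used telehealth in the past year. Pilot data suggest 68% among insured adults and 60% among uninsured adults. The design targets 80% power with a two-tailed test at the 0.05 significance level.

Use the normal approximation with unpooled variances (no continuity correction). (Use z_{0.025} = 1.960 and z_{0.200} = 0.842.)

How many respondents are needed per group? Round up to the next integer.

n = (z_{α/2} + z_β)² · [p₁(1−p₁) + p₂(1−p₂)] / (p₁ − p₂)²
  = (1.960 + 0.842)² · (0.68·0.32 + 0.60·0.40) / (0.08)²
  = (2.802)² · (0.2176 + 0.2400) / 0.0064
  = 7.8512 · 0.4576 / 0.0064
  = 561.36
Round up → n = 562 per group.

n = 562 per group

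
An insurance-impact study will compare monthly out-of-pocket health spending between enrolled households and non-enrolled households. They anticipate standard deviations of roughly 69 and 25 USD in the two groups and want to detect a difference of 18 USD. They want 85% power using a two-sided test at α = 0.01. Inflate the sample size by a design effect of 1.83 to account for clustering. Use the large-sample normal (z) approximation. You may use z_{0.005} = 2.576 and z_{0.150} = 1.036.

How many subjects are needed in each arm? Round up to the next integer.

n = 397 per group

n = (z_{α/2} + z_β)² · (σ₁² + σ₂²) / δ²
  = (2.576 + 1.036)² · (69² + 25² = 5386) / 18²
  = 13.0465 · 5386 / 324
  = 216.88
Design effect: 1.83 × 216.88 = 396.89.
Round up → n = 397 per group.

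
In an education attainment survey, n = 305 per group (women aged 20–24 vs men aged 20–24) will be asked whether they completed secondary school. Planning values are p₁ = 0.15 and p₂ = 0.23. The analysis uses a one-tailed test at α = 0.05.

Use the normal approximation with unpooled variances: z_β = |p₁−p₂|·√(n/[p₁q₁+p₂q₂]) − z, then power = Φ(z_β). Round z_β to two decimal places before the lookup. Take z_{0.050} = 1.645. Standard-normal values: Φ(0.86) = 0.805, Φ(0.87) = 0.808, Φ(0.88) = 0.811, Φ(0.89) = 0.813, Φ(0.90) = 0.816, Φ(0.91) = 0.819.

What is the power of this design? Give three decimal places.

z_β = |p₁−p₂|·√(n/[p₁q₁+p₂q₂]) − z_α
    = 0.08 · √(305/0.3046) − 1.645
    = 0.08 · 31.6435 − 1.645
    = 2.5315 − 1.645 = 0.8865 → 0.89
Power = Φ(0.89) = 0.813.

Power ≈ 0.813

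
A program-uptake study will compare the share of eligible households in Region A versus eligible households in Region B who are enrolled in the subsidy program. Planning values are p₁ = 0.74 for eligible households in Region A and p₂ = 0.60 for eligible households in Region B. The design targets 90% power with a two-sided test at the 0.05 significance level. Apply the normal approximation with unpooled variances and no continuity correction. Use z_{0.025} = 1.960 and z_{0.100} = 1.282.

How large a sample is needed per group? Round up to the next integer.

n = 232 per group

n = (z_{α/2} + z_β)² · [p₁(1−p₁) + p₂(1−p₂)] / (p₁ − p₂)²
  = (1.960 + 1.282)² · (0.74·0.26 + 0.60·0.40) / (0.14)²
  = (3.242)² · (0.1924 + 0.2400) / 0.0196
  = 10.5106 · 0.4324 / 0.0196
  = 231.88
Round up → n = 232 per group.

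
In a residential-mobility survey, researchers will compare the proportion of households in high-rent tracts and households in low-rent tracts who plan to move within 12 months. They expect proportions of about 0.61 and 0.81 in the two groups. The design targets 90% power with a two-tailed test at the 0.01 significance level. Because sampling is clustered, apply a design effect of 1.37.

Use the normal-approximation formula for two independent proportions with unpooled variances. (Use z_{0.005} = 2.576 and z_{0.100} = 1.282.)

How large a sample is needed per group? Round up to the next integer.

n = (z_{α/2} + z_β)² · [p₁(1−p₁) + p₂(1−p₂)] / (p₁ − p₂)²
  = (2.576 + 1.282)² · (0.61·0.39 + 0.81·0.19) / (-0.20)²
  = (3.858)² · (0.2379 + 0.1539) / 0.0400
  = 14.8842 · 0.3918 / 0.0400
  = 145.79
Design effect: 1.37 × 145.79 = 199.73.
Round up → n = 200 per group.

n = 200 per group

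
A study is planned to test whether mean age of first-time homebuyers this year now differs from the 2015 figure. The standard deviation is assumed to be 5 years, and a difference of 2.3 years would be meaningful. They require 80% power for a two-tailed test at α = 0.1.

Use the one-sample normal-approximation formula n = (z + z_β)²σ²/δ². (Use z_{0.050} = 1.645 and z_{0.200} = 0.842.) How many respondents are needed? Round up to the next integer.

n = (z_{α/2} + z_β)² · σ² / δ²
  = (1.645 + 0.842)² · 5² / 2.3²
  = 6.1852 · 25 / 5.29
  = 29.23
Round up → n = 30.

n = 30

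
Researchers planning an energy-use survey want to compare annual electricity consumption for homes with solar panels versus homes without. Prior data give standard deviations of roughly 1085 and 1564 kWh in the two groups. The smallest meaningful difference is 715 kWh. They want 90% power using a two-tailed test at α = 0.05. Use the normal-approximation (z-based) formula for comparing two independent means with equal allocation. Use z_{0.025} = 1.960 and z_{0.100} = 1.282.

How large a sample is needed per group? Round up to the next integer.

n = 75 per group

n = (z_{α/2} + z_β)² · (σ₁² + σ₂²) / δ²
  = (1.960 + 1.282)² · (1085² + 1564² = 3623321) / 715²
  = 10.5106 · 3623321 / 511225
  = 74.49
Round up → n = 75 per group.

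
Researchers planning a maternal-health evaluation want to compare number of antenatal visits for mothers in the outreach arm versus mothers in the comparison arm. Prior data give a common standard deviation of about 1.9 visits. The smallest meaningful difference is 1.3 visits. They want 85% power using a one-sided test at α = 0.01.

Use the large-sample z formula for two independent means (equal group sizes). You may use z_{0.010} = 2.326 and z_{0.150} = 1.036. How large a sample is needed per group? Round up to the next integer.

n = 49 per group

n = (z_α + z_β)² · (σ₁² + σ₂²) / δ²
  = (2.326 + 1.036)² · (2·1.9² = 7.22) / 1.3²
  = 11.3030 · 7.22 / 1.69
  = 48.29
Round up → n = 49 per group.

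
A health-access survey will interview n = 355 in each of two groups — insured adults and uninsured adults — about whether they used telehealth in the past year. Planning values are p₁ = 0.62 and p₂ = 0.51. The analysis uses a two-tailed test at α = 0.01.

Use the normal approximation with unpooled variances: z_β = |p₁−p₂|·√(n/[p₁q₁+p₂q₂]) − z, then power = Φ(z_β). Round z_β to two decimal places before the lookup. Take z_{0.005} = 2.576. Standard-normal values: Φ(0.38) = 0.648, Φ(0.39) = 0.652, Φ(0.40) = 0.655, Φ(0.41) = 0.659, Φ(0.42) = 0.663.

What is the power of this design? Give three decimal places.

z_β = |p₁−p₂|·√(n/[p₁q₁+p₂q₂]) − z_{α/2}
    = 0.11 · √(355/0.4855) − 2.576
    = 0.11 · 27.0408 − 2.576
    = 2.9745 − 2.576 = 0.3985 → 0.40
Power = Φ(0.40) = 0.655.

Power ≈ 0.655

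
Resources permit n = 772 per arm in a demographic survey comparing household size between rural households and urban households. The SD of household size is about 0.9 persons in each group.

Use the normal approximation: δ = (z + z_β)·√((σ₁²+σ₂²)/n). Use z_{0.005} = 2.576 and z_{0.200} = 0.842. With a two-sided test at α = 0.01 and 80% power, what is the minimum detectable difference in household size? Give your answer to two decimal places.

δ = (z_{α/2} + z_β) · √((σ₁²+σ₂²)/n)
  = (2.576 + 0.842) · √(1.62/772)
  = 3.418 · √0.0021
  = 3.418 · 0.0458
  = 0.1566

Minimum detectable difference ≈ 0.16 persons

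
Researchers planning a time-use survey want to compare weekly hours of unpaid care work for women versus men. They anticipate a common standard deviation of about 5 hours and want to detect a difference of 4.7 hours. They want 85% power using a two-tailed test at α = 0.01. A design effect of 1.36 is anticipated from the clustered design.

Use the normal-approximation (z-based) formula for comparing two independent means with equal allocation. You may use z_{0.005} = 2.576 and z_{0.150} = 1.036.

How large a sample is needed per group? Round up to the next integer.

n = (z_{α/2} + z_β)² · (σ₁² + σ₂²) / δ²
  = (2.576 + 1.036)² · (2·5² = 50) / 4.7²
  = 13.0465 · 50 / 22.09
  = 29.53
Design effect: 1.36 × 29.53 = 40.16.
Round up → n = 41 per group.

n = 41 per group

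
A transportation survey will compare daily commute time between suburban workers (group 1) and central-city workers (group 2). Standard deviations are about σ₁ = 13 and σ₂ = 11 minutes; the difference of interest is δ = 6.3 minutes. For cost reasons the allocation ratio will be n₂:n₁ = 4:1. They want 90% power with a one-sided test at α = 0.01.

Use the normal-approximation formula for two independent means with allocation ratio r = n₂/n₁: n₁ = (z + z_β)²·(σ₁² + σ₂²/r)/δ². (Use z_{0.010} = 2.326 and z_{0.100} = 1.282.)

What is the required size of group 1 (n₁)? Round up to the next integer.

n₁ = (z_α + z_β)² · (σ₁² + σ₂²/r) / δ²
   = (2.326 + 1.282)² · (13² + 11²/4) / 6.3²
   = 13.0177 · (169 + 30.25) / 39.69
   = 13.0177 · 199.25 / 39.69
   = 65.35
Round up → n₁ = 66; n₂ = r·n₁ = 4 × 66 = 264.

n₁ = 66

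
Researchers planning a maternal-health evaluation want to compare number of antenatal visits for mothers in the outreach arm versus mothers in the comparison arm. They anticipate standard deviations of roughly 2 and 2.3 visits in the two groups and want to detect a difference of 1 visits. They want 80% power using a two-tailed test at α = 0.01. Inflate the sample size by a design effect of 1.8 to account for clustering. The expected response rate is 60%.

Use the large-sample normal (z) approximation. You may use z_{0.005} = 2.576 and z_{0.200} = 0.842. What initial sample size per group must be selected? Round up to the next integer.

n = 326 per group

n = (z_{α/2} + z_β)² · (σ₁² + σ₂²) / δ²
  = (2.576 + 0.842)² · (2² + 2.3² = 9.29) / 1²
  = 11.6827 · 9.29 / 1
  = 108.53
Design effect: 1.8 × 108.53 = 195.36.
Adjust for 60% response: 195.36 / 0.60 = 325.60.
Round up → n = 326 per group.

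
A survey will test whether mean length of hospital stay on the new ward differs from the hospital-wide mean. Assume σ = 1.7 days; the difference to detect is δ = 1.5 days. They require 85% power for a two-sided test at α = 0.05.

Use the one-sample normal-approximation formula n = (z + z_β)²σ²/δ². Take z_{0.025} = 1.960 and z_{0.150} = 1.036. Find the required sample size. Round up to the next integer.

n = 12

n = (z_{α/2} + z_β)² · σ² / δ²
  = (1.960 + 1.036)² · 1.7² / 1.5²
  = 8.9760 · 2.89 / 2.25
  = 11.53
Round up → n = 12.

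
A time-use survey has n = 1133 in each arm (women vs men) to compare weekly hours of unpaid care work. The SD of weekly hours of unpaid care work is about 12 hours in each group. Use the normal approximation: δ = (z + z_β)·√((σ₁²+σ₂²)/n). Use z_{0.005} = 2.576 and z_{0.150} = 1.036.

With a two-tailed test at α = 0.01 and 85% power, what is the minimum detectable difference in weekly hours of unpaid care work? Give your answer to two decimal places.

δ = (z_{α/2} + z_β) · √((σ₁²+σ₂²)/n)
  = (2.576 + 1.036) · √(288/1133)
  = 3.612 · √0.25419
  = 3.612 · 0.5042
  = 1.8211

Minimum detectable difference ≈ 1.82 hours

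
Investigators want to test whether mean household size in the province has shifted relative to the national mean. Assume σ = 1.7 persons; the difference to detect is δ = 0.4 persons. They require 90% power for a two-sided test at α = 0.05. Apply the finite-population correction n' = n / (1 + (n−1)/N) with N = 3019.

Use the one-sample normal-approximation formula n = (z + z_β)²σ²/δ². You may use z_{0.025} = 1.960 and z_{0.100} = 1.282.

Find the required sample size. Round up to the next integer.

n = (z_{α/2} + z_β)² · σ² / δ²
  = (1.960 + 1.282)² · 1.7² / 0.4²
  = 10.5106 · 2.89 / 0.16
  = 189.85
Finite-population correction (N = 3019): 189.85 / (1 + (189.85 − 1)/3019) = 178.67.
Round up → n = 179.

n = 179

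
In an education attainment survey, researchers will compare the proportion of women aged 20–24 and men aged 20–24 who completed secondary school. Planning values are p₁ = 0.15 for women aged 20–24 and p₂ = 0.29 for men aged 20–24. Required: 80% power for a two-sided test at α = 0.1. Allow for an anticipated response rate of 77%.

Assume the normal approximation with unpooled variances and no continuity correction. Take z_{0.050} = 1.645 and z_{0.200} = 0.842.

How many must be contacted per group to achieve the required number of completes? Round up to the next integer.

n = (z_{α/2} + z_β)² · [p₁(1−p₁) + p₂(1−p₂)] / (p₁ − p₂)²
  = (1.645 + 0.842)² · (0.15·0.85 + 0.29·0.71) / (-0.14)²
  = (2.487)² · (0.1275 + 0.2059) / 0.0196
  = 6.1852 · 0.3334 / 0.0196
  = 105.21
Adjust for 77% response: 105.21 / 0.77 = 136.64.
Round up → n = 137 per group.

n = 137 per group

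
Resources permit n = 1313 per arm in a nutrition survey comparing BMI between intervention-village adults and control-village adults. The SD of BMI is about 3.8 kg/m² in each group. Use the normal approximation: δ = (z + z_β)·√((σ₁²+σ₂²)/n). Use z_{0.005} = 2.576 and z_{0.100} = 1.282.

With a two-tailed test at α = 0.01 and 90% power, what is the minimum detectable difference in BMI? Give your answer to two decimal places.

δ = (z_{α/2} + z_β) · √((σ₁²+σ₂²)/n)
  = (2.576 + 1.282) · √(28.88/1313)
  = 3.858 · √0.022
  = 3.858 · 0.1483
  = 0.5722

Minimum detectable difference ≈ 0.57 kg/m²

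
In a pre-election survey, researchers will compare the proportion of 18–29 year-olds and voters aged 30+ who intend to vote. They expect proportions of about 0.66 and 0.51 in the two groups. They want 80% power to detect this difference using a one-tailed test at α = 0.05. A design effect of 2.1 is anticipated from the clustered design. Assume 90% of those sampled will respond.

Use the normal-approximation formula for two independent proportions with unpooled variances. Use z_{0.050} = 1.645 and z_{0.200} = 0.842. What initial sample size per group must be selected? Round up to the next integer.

n = 305 per group

n = (z_α + z_β)² · [p₁(1−p₁) + p₂(1−p₂)] / (p₁ − p₂)²
  = (1.645 + 0.842)² · (0.66·0.34 + 0.51·0.49) / (0.15)²
  = (2.487)² · (0.2244 + 0.2499) / 0.0225
  = 6.1852 · 0.4743 / 0.0225
  = 130.38
Design effect: 2.1 × 130.38 = 273.81.
Adjust for 90% response: 273.81 / 0.90 = 304.23.
Round up → n = 305 per group.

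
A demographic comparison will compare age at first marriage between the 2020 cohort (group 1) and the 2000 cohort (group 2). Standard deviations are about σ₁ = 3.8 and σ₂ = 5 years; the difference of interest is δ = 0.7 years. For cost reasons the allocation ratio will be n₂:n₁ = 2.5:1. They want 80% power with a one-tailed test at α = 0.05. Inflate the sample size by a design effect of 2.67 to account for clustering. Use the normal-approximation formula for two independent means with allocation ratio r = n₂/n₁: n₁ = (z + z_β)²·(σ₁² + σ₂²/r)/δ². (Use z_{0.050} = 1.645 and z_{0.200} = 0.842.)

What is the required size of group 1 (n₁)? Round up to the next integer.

n₁ = (z_α + z_β)² · (σ₁² + σ₂²/r) / δ²
   = (1.645 + 0.842)² · (3.8² + 5²/2.5) / 0.7²
   = 6.1852 · (14.44 + 10) / 0.49
   = 6.1852 · 24.44 / 0.49
   = 308.50
Design effect: 2.67 × 308.50 = 823.70.
Round up → n₁ = 824; n₂ = r·n₁ = 2.5 × 824 = 2060.

n₁ = 824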